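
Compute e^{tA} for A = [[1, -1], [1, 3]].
A has Jordan form J = [[2, 1], [0, 2]] with A = PJP^{-1}, so e^{tA} = P e^{tJ} P^{-1}.

For a Jordan block J_k(λ), e^{tJ_k(λ)} = e^{λt} · (I + tN + t^2 N^2/2! + ... + t^{k-1} N^{k-1}/(k-1)!) where N is the nilpotent superdiagonal part.

Assembling the blocks and conjugating back gives the entries of e^{tA} as shown above.

e^{tA} = [[(1 - t)*e^{2*t}, -t*e^{2*t}], [t*e^{2*t}, (t + 1)*e^{2*t}]]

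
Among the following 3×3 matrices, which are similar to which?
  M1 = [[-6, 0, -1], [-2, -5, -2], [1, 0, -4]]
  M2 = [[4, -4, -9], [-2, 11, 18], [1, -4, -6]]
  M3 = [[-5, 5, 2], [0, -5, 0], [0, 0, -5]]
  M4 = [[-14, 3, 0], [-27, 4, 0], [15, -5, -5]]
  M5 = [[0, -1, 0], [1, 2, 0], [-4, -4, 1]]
3 classes: {M1, M3, M4}, {M2}, {M5}

Characteristic polynomials: χ_{M1} = (x + 5)^3, χ_{M2} = (x - 3)^3, χ_{M3} = (x + 5)^3, χ_{M4} = (x + 5)^3, χ_{M5} = (x - 1)^3.

{M1, M3, M4}: invariant factors x + 5, (x + 5)^2.

{M2}: invariant factors x - 3, (x - 3)^2.

{M5}: invariant factors x - 1, (x - 1)^2.

Matrices are similar if and only if their invariant-factor lists agree; the partition into similarity classes is {M1, M3, M4}, {M2}, {M5}.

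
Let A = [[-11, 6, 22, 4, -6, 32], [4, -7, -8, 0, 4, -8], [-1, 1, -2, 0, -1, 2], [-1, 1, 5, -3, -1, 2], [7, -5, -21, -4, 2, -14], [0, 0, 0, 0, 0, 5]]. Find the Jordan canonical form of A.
J = [[-5, 1, 0, 0, 0, 0], [0, -5, 0, 0, 0, 0], [0, 0, -5, 0, 0, 0], [0, 0, 0, -3, 0, 0], [0, 0, 0, 0, -3, 0], [0, 0, 0, 0, 0, 5]]

The characteristic polynomial is det(xI - A) = (x - 5)(x + 3)^2(x + 5)^3, so the eigenvalues are -5 (algebraic multiplicity 3), -3 (algebraic multiplicity 2), 5 (algebraic multiplicity 1).

For λ = -5: rank(A + 5I) = 4, rank((A + 5I)^2) = 3. The eigenspace has dimension 6 - 4 = 2, so there are 2 Jordan blocks; the rank sequence gives block sizes [2, 1].

For λ = -3: rank(A + 3I) = 4. The eigenspace has dimension 6 - 4 = 2, so there are 2 Jordan blocks; the rank sequence gives block sizes [1, 1].

For λ = 5: algebraic multiplicity 1 gives one 1×1 block.

Assembling the blocks gives the Jordan form J above.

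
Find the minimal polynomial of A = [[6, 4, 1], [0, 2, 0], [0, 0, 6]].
The characteristic polynomial factors as (x - 6)^2(x - 2). The minimal polynomial is ∏(x - λ)^{k_λ} where k_λ is the size of the largest Jordan block at λ.

For λ = 2: rank(A - 2I) = 2, and the largest Jordan block has size 1 (the smallest k with rank((A - 2I)^k) = rank((A - 2I)^(k+1))).
For λ = 6: rank(A - 6I) = 2, and the largest Jordan block has size 2 (the smallest k with rank((A - 6I)^k) = rank((A - 6I)^(k+1))).

So m_A(x) = (x - 6)^2(x - 2).

m_A(x) = (x - 6)^2(x - 2)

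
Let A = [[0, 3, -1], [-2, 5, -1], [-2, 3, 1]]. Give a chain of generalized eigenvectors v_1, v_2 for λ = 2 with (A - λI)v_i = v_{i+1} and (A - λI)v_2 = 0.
We seek v_1 ∈ ker((A - 2I)^2) \ ker(A - 2I), then set v_{i+1} = (A - 2I) v_i.

One such chain is v_1 = [[4, 3, 2]]^T, v_2 = [[-1, -1, -1]]^T. Check: (A - 2I) v_2 = [[0, 0, 0]]^T = 0.

v_1 = [[4, 3, 2]]^T, v_2 = [[-1, -1, -1]]^T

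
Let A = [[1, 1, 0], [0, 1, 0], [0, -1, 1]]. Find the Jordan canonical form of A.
J = [[1, 1, 0], [0, 1, 0], [0, 0, 1]]

The characteristic polynomial is det(xI - A) = (x - 1)^3, so the eigenvalues are 1 (algebraic multiplicity 3).

For λ = 1: rank(A - I) = 1, rank((A - I)^2) = 0. The eigenspace has dimension 3 - 1 = 2, so there are 2 Jordan blocks; the rank sequence gives block sizes [2, 1].

Assembling the blocks gives the Jordan form J above.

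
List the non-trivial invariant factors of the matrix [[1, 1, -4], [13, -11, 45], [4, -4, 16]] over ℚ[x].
(x - 2)^3

The Jordan structure of A has elementary divisors (x - 2)^3. Arranging the block sizes at each eigenvalue in decreasing order and taking row products gives the invariant factors.

Invariant factors (smallest first, each dividing the next): (x - 2)^3.

Check: the last factor (x - 2)^3 is the minimal polynomial, and the product (x - 2)^3 is the characteristic polynomial.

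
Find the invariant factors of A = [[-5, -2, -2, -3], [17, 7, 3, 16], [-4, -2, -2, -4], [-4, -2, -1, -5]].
The Jordan structure of A has elementary divisors (x + 2), (x + 1)^3. Arranging the block sizes at each eigenvalue in decreasing order and taking row products gives the invariant factors.

Invariant factors (smallest first, each dividing the next): (x + 1)^3(x + 2).

Check: the last factor (x + 1)^3(x + 2) is the minimal polynomial, and the product (x + 1)^3(x + 2) is the characteristic polynomial.

(x + 1)^3(x + 2)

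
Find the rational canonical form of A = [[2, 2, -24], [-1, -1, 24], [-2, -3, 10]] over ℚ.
The invariant factors of A (the non-unit diagonal entries of the Smith normal form of xI - A over ℚ[x]) are (x - 6)(x - 4)(x - 1), each dividing the next. The characteristic polynomial is their product, (x - 6)(x - 4)(x - 1).

The rational canonical form is the block-diagonal matrix of companion matrices C(f_i):
R = [[0, 0, 24], [1, 0, -34], [0, 1, 11]].

R = [[0, 0, 24], [1, 0, -34], [0, 1, 11]]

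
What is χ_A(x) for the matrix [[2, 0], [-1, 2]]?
χ_A(x) = (x - 2)^2

xI - A = [[x - 2, 0], [1, x - 2]].

Expanding det(xI - A) along the first row:
det(xI - A) = + (x - 2)·det([[x - 2]]) - (0)·det([[1]]).

Evaluating gives χ_A(x) = x^2 - 4x + 4 = (x - 2)^2.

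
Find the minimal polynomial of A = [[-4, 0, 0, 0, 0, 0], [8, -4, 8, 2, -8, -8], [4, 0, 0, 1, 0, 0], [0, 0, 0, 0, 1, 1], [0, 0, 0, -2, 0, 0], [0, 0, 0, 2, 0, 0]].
The characteristic polynomial factors as x^4(x + 4)^2. The minimal polynomial is ∏(x - λ)^{k_λ} where k_λ is the size of the largest Jordan block at λ.

For λ = -4: rank(A + 4I) = 4, and the largest Jordan block has size 1 (the smallest k with rank((A + 4I)^k) = rank((A + 4I)^(k+1))).
For λ = 0: rank(A) = 4, and the largest Jordan block has size 3 (the smallest k with rank(A^k) = rank(A^(k+1))).

So m_A(x) = x^3(x + 4).

m_A(x) = x^3(x + 4)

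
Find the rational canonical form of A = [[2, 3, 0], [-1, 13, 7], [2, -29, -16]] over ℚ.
The invariant factors of A (the non-unit diagonal entries of the Smith normal form of xI - A over ℚ[x]) are (x + 4)(x^2 - 3x + 4), each dividing the next. The characteristic polynomial is their product, (x + 4)(x^2 - 3x + 4).

The rational canonical form is the block-diagonal matrix of companion matrices C(f_i):
R = [[0, 0, -16], [1, 0, 8], [0, 1, -1]].

Note the characteristic polynomial does not split into linear factors over ℚ, so A has no Jordan form over ℚ; the rational canonical form exists over any field.

R = [[0, 0, -16], [1, 0, 8], [0, 1, -1]]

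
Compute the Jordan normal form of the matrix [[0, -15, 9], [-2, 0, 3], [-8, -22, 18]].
The characteristic polynomial is det(xI - A) = (x - 6)^3, so the eigenvalues are 6 (algebraic multiplicity 3).

For λ = 6: rank(A - 6I) = 2, rank((A - 6I)^2) = 1, rank((A - 6I)^3) = 0. The eigenspace has dimension 3 - 2 = 1, so there is 1 Jordan block; the rank sequence gives block sizes [3].

Assembling the blocks gives the Jordan form J above.

J = [[6, 1, 0], [0, 6, 1], [0, 0, 6]]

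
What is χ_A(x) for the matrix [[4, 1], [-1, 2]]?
xI - A = [[x - 4, -1], [1, x - 2]].

Expanding det(xI - A) along the first row:
det(xI - A) = + (x - 4)·det([[x - 2]]) - (-1)·det([[1]]).

Evaluating gives χ_A(x) = x^2 - 6x + 9 = (x - 3)^2.

χ_A(x) = (x - 3)^2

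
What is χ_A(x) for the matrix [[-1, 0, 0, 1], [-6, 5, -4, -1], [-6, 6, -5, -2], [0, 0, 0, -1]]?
xI - A = [[x + 1, 0, 0, -1], [6, x - 5, 4, 1], [6, -6, x + 5, 2], [0, 0, 0, x + 1]].

Expanding det(xI - A) along the first row:
det(xI - A) = + (x + 1)·det([[x - 5, 4, 1], [-6, x + 5, 2], [0, 0, x + 1]]) - (0)·det([[6, 4, 1], [6, x + 5, 2], [0, 0, x + 1]]) + (0)·det([[6, x - 5, 1], [6, -6, 2], [0, 0, x + 1]]) - (-1)·det([[6, x - 5, 4], [6, -6, x + 5], [0, 0, 0]]).

Evaluating gives χ_A(x) = x^4 + 2x^3 - 2x - 1 = (x - 1)(x + 1)^3.

χ_A(x) = (x - 1)(x + 1)^3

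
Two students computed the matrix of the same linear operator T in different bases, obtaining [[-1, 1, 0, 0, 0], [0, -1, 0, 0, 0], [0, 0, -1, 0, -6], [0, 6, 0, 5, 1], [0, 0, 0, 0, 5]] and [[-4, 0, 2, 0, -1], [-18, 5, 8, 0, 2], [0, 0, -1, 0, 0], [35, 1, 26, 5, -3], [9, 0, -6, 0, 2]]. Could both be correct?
Yes.

Two matrices over a field are similar if and only if they have the same invariant factors.

Both A and B have characteristic polynomial (x - 5)^2(x + 1)^3 and minimal polynomial (x - 5)^2(x + 1)^2. Computing further, both have invariant factors x + 1, (x - 5)^2(x + 1)^2. Hence A and B are similar.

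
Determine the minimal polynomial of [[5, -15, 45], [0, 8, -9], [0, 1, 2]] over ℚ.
The characteristic polynomial factors as (x - 5)^3. The minimal polynomial is ∏(x - λ)^{k_λ} where k_λ is the size of the largest Jordan block at λ.

For λ = 5: rank(A - 5I) = 1, and the largest Jordan block has size 2 (the smallest k with rank((A - 5I)^k) = rank((A - 5I)^(k+1))).

So m_A(x) = (x - 5)^2.

m_A(x) = (x - 5)^2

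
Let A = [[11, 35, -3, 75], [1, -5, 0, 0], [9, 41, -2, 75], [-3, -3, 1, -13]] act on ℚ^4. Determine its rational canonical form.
R = [[0, 0, 0, 36], [1, 0, 0, -3], [0, 1, 0, -23], [0, 0, 1, -9]]

The invariant factors of A (the non-unit diagonal entries of the Smith normal form of xI - A over ℚ[x]) are (x - 1)(x + 3)^2(x + 4), each dividing the next. The characteristic polynomial is their product, (x - 1)(x + 3)^2(x + 4).

The rational canonical form is the block-diagonal matrix of companion matrices C(f_i):
R = [[0, 0, 0, 36], [1, 0, 0, -3], [0, 1, 0, -23], [0, 0, 1, -9]].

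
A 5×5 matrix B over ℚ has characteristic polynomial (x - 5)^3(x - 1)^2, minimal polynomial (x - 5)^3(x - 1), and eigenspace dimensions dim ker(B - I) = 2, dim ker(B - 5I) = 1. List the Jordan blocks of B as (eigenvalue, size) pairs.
λ = 1: algebraic multiplicity 2 (exponent in χ_B), largest block size 1 (exponent in m_B), 2 blocks (geometric multiplicity). These force block sizes [1, 1].
λ = 5: algebraic multiplicity 3 (exponent in χ_B), largest block size 3 (exponent in m_B), 1 block (geometric multiplicity). This forces block sizes [3].

Jordan blocks: (1, 1), (1, 1), (5, 3)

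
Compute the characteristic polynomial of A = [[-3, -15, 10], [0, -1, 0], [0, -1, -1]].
xI - A = [[x + 3, 15, -10], [0, x + 1, 0], [0, 1, x + 1]].

Expanding det(xI - A) along the first row:
det(xI - A) = + (x + 3)·det([[x + 1, 0], [1, x + 1]]) - (15)·det([[0, 0], [0, x + 1]]) + (-10)·det([[0, x + 1], [0, 1]]).

Evaluating gives χ_A(x) = x^3 + 5x^2 + 7x + 3 = (x + 1)^2(x + 3).

χ_A(x) = (x + 1)^2(x + 3)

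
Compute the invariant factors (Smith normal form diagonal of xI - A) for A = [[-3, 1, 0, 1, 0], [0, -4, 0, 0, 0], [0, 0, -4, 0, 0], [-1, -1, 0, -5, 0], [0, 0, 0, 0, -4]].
The Jordan structure of A has elementary divisors (x + 4)^2, (x + 4), (x + 4), (x + 4). Arranging the block sizes at each eigenvalue in decreasing order and taking row products gives the invariant factors.

Invariant factors (smallest first, each dividing the next): x + 4, x + 4, x + 4, (x + 4)^2.

Check: the last factor (x + 4)^2 is the minimal polynomial, and the product (x + 4)^5 is the characteristic polynomial.

x + 4, x + 4, x + 4, (x + 4)^2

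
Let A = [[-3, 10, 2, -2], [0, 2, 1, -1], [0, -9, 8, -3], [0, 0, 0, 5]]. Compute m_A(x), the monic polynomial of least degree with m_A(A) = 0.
The characteristic polynomial factors as (x - 5)^3(x + 3). The minimal polynomial is ∏(x - λ)^{k_λ} where k_λ is the size of the largest Jordan block at λ.

For λ = -3: rank(A + 3I) = 3, and the largest Jordan block has size 1 (the smallest k with rank((A + 3I)^k) = rank((A + 3I)^(k+1))).
For λ = 5: rank(A - 5I) = 2, and the largest Jordan block has size 2 (the smallest k with rank((A - 5I)^k) = rank((A - 5I)^(k+1))).

So m_A(x) = (x - 5)^2(x + 3).

m_A(x) = (x - 5)^2(x + 3)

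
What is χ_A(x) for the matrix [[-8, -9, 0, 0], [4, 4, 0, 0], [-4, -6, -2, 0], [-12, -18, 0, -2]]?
xI - A = [[x + 8, 9, 0, 0], [-4, x - 4, 0, 0], [4, 6, x + 2, 0], [12, 18, 0, x + 2]].

Expanding det(xI - A) along the first row:
det(xI - A) = + (x + 8)·det([[x - 4, 0, 0], [6, x + 2, 0], [18, 0, x + 2]]) - (9)·det([[-4, 0, 0], [4, x + 2, 0], [12, 0, x + 2]]) + (0)·det([[-4, x - 4, 0], [4, 6, 0], [12, 18, x + 2]]) - (0)·det([[-4, x - 4, 0], [4, 6, x + 2], [12, 18, 0]]).

Evaluating gives χ_A(x) = x^4 + 8x^3 + 24x^2 + 32x + 16 = (x + 2)^4.

χ_A(x) = (x + 2)^4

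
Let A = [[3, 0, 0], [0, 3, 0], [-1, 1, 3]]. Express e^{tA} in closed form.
A has Jordan form J = [[3, 1, 0], [0, 3, 0], [0, 0, 3]] with A = PJP^{-1}, so e^{tA} = P e^{tJ} P^{-1}.

For a Jordan block J_k(λ), e^{tJ_k(λ)} = e^{λt} · (I + tN + t^2 N^2/2! + ... + t^{k-1} N^{k-1}/(k-1)!) where N is the nilpotent superdiagonal part.

Assembling the blocks and conjugating back gives the entries of e^{tA} as shown above.

e^{tA} = [[e^{3*t}, 0, 0], [0, e^{3*t}, 0], [-t*e^{3*t}, t*e^{3*t}, e^{3*t}]]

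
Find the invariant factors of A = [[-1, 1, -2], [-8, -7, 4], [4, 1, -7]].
x + 5, (x + 5)^2

The Jordan structure of A has elementary divisors (x + 5)^2, (x + 5). Arranging the block sizes at each eigenvalue in decreasing order and taking row products gives the invariant factors.

Invariant factors (smallest first, each dividing the next): x + 5, (x + 5)^2.

Check: the last factor (x + 5)^2 is the minimal polynomial, and the product (x + 5)^3 is the characteristic polynomial.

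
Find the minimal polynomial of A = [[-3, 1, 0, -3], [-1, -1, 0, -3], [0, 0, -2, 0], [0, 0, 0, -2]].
m_A(x) = (x + 2)^2

The characteristic polynomial factors as (x + 2)^4. The minimal polynomial is ∏(x - λ)^{k_λ} where k_λ is the size of the largest Jordan block at λ.

For λ = -2: rank(A + 2I) = 1, and the largest Jordan block has size 2 (the smallest k with rank((A + 2I)^k) = rank((A + 2I)^(k+1))).

So m_A(x) = (x + 2)^2.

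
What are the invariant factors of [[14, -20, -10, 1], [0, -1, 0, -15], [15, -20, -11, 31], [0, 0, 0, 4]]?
x + 1, (x - 4)^2(x + 1)

The Jordan structure of A has elementary divisors (x + 1), (x + 1), (x - 4)^2. Arranging the block sizes at each eigenvalue in decreasing order and taking row products gives the invariant factors.

Invariant factors (smallest first, each dividing the next): x + 1, (x - 4)^2(x + 1).

Check: the last factor (x - 4)^2(x + 1) is the minimal polynomial, and the product (x - 4)^2(x + 1)^2 is the characteristic polynomial.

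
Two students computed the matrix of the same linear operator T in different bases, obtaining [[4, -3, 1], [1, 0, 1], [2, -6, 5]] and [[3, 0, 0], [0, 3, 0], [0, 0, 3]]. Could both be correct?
No.

Both have characteristic polynomial (x - 3)^3, but the minimal polynomial of A is (x - 3)^2 while the minimal polynomial of B is x - 3. The minimal polynomial is a similarity invariant, so A and B are not similar.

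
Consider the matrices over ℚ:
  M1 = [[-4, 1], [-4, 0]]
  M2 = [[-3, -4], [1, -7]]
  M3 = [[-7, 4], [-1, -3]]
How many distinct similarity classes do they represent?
2 classes: {M1}, {M2, M3}

Characteristic polynomials: χ_{M1} = (x + 2)^2, χ_{M2} = (x + 5)^2, χ_{M3} = (x + 5)^2.

{M1}: invariant factors (x + 2)^2.

{M2, M3}: invariant factors (x + 5)^2.

Matrices are similar if and only if their invariant-factor lists agree; the partition into similarity classes is {M1}, {M2, M3}.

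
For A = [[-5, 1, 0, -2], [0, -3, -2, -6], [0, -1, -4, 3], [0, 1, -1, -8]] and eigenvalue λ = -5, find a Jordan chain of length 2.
We seek v_1 ∈ ker((A + 5I)^2) \ ker(A + 5I), then set v_{i+1} = (A + 5I) v_i.

One such chain is v_1 = [[0, 5, -1, 2]]^T, v_2 = [[1, 0, 0, 0]]^T. Check: (A + 5I) v_2 = [[0, 0, 0, 0]]^T = 0.

v_1 = [[0, 5, -1, 2]]^T, v_2 = [[1, 0, 0, 0]]^T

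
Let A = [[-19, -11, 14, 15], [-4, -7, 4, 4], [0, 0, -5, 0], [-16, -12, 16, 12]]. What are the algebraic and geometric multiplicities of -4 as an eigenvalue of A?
algebraic multiplicity 1, geometric multiplicity 1

The characteristic polynomial is (x + 4)(x + 5)^3, so the factor x + 4 appears with exponent 1: the algebraic multiplicity is 1.

rank(A + 4I) = 3, so the eigenspace has dimension 4 - 3 = 1: the geometric multiplicity is 1.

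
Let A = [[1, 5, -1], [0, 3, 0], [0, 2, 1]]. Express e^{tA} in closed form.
e^{tA} = [[e^{t}, (t + 2*e^{2*t} - 2)*e^{t}, -t*e^{t}], [0, e^{3*t}, 0], [0, e^{3*t} - e^{t}, e^{t}]]

A has Jordan form J = [[1, 1, 0], [0, 1, 0], [0, 0, 3]] with A = PJP^{-1}, so e^{tA} = P e^{tJ} P^{-1}.

For a Jordan block J_k(λ), e^{tJ_k(λ)} = e^{λt} · (I + tN + t^2 N^2/2! + ... + t^{k-1} N^{k-1}/(k-1)!) where N is the nilpotent superdiagonal part.

Assembling the blocks and conjugating back gives the entries of e^{tA} as shown above.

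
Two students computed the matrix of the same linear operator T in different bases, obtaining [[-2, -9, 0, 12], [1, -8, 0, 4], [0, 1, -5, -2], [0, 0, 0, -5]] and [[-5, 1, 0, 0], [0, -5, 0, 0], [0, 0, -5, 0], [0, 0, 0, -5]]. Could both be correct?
Both have characteristic polynomial (x + 5)^4, but the minimal polynomial of A is (x + 5)^3 while the minimal polynomial of B is (x + 5)^2. The minimal polynomial is a similarity invariant, so A and B are not similar.

No.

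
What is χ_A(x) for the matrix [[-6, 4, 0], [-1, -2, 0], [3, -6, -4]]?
χ_A(x) = (x + 4)^3

xI - A = [[x + 6, -4, 0], [1, x + 2, 0], [-3, 6, x + 4]].

Expanding det(xI - A) along the first row:
det(xI - A) = + (x + 6)·det([[x + 2, 0], [6, x + 4]]) - (-4)·det([[1, 0], [-3, x + 4]]) + (0)·det([[1, x + 2], [-3, 6]]).

Evaluating gives χ_A(x) = x^3 + 12x^2 + 48x + 64 = (x + 4)^3.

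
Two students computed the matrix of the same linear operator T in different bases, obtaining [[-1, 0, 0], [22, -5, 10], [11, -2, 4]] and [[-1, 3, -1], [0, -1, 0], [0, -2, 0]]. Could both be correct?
No.

Both have characteristic polynomial x(x + 1)^2, but the minimal polynomial of A is x(x + 1) while the minimal polynomial of B is x(x + 1)^2. The minimal polynomial is a similarity invariant, so A and B are not similar.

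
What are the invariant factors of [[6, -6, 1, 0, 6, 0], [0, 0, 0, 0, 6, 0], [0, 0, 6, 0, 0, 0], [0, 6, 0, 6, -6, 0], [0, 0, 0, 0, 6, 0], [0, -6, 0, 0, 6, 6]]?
The Jordan structure of A has elementary divisors x, (x - 6)^2, (x - 6), (x - 6), (x - 6). Arranging the block sizes at each eigenvalue in decreasing order and taking row products gives the invariant factors.

Invariant factors (smallest first, each dividing the next): x - 6, x - 6, x - 6, x(x - 6)^2.

Check: the last factor x(x - 6)^2 is the minimal polynomial, and the product x(x - 6)^5 is the characteristic polynomial.

x - 6, x - 6, x - 6, x(x - 6)^2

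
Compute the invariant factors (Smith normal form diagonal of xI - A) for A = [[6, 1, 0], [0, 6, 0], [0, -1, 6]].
x - 6, (x - 6)^2

The Jordan structure of A has elementary divisors (x - 6)^2, (x - 6). Arranging the block sizes at each eigenvalue in decreasing order and taking row products gives the invariant factors.

Invariant factors (smallest first, each dividing the next): x - 6, (x - 6)^2.

Check: the last factor (x - 6)^2 is the minimal polynomial, and the product (x - 6)^3 is the characteristic polynomial.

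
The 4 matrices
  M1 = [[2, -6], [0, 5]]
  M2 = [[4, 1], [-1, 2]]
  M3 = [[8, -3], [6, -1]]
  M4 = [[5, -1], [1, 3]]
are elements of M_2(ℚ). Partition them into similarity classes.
Characteristic polynomials: χ_{M1} = (x - 5)(x - 2), χ_{M2} = (x - 3)^2, χ_{M3} = (x - 5)(x - 2), χ_{M4} = (x - 4)^2.

{M1, M3}: invariant factors (x - 5)(x - 2).

{M2}: invariant factors (x - 3)^2.

{M4}: invariant factors (x - 4)^2.

Matrices are similar if and only if their invariant-factor lists agree; the partition into similarity classes is {M1, M3}, {M2}, {M4}.

3 classes: {M1, M3}, {M2}, {M4}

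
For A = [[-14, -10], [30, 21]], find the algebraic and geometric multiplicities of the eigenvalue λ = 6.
algebraic multiplicity 1, geometric multiplicity 1

The characteristic polynomial is (x - 6)(x - 1), so the factor x - 6 appears with exponent 1: the algebraic multiplicity is 1.

rank(A - 6I) = 1, so the eigenspace has dimension 2 - 1 = 1: the geometric multiplicity is 1.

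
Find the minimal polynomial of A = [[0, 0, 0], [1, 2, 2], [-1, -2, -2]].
m_A(x) = x^2

The characteristic polynomial factors as x^3. The minimal polynomial is ∏(x - λ)^{k_λ} where k_λ is the size of the largest Jordan block at λ.

For λ = 0: rank(A) = 1, and the largest Jordan block has size 2 (the smallest k with rank(A^k) = rank(A^(k+1))).

So m_A(x) = x^2.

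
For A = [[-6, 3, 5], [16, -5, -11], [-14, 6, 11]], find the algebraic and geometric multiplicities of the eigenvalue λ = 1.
The characteristic polynomial is (x - 1)^2(x + 2), so the factor x - 1 appears with exponent 2: the algebraic multiplicity is 2.

rank(A - I) = 2, so the eigenspace has dimension 3 - 2 = 1: the geometric multiplicity is 1.

Since 1 < 2, A is not diagonalizable.

algebraic multiplicity 2, geometric multiplicity 1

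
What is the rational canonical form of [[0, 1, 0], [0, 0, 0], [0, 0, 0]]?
R = [[0, 0, 0], [0, 0, 0], [0, 1, 0]]

The invariant factors of A (the non-unit diagonal entries of the Smith normal form of xI - A over ℚ[x]) are x, x^2, each dividing the next. The characteristic polynomial is their product, x^3.

The rational canonical form is the block-diagonal matrix of companion matrices C(f_i):
R = [[0, 0, 0], [0, 0, 0], [0, 1, 0]].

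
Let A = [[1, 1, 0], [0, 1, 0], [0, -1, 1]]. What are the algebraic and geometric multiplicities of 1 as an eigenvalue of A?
The characteristic polynomial is (x - 1)^3, so the factor x - 1 appears with exponent 3: the algebraic multiplicity is 3.

rank(A - I) = 1, so the eigenspace has dimension 3 - 1 = 2: the geometric multiplicity is 2.

Since 2 < 3, A is not diagonalizable.

algebraic multiplicity 3, geometric multiplicity 2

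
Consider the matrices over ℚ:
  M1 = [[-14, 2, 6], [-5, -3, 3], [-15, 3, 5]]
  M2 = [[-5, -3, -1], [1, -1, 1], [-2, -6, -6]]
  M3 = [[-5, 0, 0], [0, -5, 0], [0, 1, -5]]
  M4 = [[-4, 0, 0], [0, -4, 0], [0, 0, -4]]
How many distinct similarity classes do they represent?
Characteristic polynomials: χ_{M1} = (x + 4)^3, χ_{M2} = (x + 4)^3, χ_{M3} = (x + 5)^3, χ_{M4} = (x + 4)^3.

{M1, M2}: invariant factors x + 4, (x + 4)^2.

{M3}: invariant factors x + 5, (x + 5)^2.

{M4}: invariant factors x + 4, x + 4, x + 4.

Matrices are similar if and only if their invariant-factor lists agree; the partition into similarity classes is {M1, M2}, {M3}, {M4}.

3 classes: {M1, M2}, {M3}, {M4}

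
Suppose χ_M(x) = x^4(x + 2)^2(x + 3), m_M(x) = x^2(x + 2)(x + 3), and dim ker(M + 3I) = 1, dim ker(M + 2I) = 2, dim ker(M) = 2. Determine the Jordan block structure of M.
Jordan blocks: (-3, 1), (-2, 1), (-2, 1), (0, 2), (0, 2)

λ = -3: algebraic multiplicity 1 (exponent in χ_M), largest block size 1 (exponent in m_M), 1 block (geometric multiplicity). This forces block sizes [1].
λ = -2: algebraic multiplicity 2 (exponent in χ_M), largest block size 1 (exponent in m_M), 2 blocks (geometric multiplicity). These force block sizes [1, 1].
λ = 0: algebraic multiplicity 4 (exponent in χ_M), largest block size 2 (exponent in m_M), 2 blocks (geometric multiplicity). These force block sizes [2, 2].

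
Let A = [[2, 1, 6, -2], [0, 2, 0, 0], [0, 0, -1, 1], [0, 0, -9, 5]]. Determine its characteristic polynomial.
xI - A = [[x - 2, -1, -6, 2], [0, x - 2, 0, 0], [0, 0, x + 1, -1], [0, 0, 9, x - 5]].

Expanding det(xI - A) along the first row:
det(xI - A) = + (x - 2)·det([[x - 2, 0, 0], [0, x + 1, -1], [0, 9, x - 5]]) - (-1)·det([[0, 0, 0], [0, x + 1, -1], [0, 9, x - 5]]) + (-6)·det([[0, x - 2, 0], [0, 0, -1], [0, 0, x - 5]]) - (2)·det([[0, x - 2, 0], [0, 0, x + 1], [0, 0, 9]]).

Evaluating gives χ_A(x) = x^4 - 8x^3 + 24x^2 - 32x + 16 = (x - 2)^4.

χ_A(x) = (x - 2)^4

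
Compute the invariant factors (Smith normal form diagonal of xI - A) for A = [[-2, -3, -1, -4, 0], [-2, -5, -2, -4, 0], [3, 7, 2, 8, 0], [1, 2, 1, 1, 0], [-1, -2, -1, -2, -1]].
The Jordan structure of A has elementary divisors (x + 1)^2, (x + 1)^2, (x + 1). Arranging the block sizes at each eigenvalue in decreasing order and taking row products gives the invariant factors.

Invariant factors (smallest first, each dividing the next): x + 1, (x + 1)^2, (x + 1)^2.

Check: the last factor (x + 1)^2 is the minimal polynomial, and the product (x + 1)^5 is the characteristic polynomial.

x + 1, (x + 1)^2, (x + 1)^2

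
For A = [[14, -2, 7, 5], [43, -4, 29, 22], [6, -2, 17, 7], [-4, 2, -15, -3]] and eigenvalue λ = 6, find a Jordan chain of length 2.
We seek v_1 ∈ ker((A - 6I)^2) \ ker(A - 6I), then set v_{i+1} = (A - 6I) v_i.

One such chain is v_1 = [[3, 16, 0, 2]]^T, v_2 = [[2, 13, 0, 2]]^T. Check: (A - 6I) v_2 = [[0, 0, 0, 0]]^T = 0.

v_1 = [[3, 16, 0, 2]]^T, v_2 = [[2, 13, 0, 2]]^T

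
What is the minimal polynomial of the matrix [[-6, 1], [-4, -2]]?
The characteristic polynomial factors as (x + 4)^2. The minimal polynomial is ∏(x - λ)^{k_λ} where k_λ is the size of the largest Jordan block at λ.

For λ = -4: rank(A + 4I) = 1, and the largest Jordan block has size 2 (the smallest k with rank((A + 4I)^k) = rank((A + 4I)^(k+1))).

So m_A(x) = (x + 4)^2.

m_A(x) = (x + 4)^2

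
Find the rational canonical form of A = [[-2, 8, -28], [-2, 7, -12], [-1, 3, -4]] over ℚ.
R = [[0, 0, -12], [1, 0, 10], [0, 1, 1]]

The invariant factors of A (the non-unit diagonal entries of the Smith normal form of xI - A over ℚ[x]) are (x - 3)(x^2 + 2x - 4), each dividing the next. The characteristic polynomial is their product, (x - 3)(x^2 + 2x - 4).

The rational canonical form is the block-diagonal matrix of companion matrices C(f_i):
R = [[0, 0, -12], [1, 0, 10], [0, 1, 1]].

Note the characteristic polynomial does not split into linear factors over ℚ, so A has no Jordan form over ℚ; the rational canonical form exists over any field.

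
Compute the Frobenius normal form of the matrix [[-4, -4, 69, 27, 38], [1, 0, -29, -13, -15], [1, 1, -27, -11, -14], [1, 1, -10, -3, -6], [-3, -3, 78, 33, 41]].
The invariant factors of A (the non-unit diagonal entries of the Smith normal form of xI - A over ℚ[x]) are (x + 1)(x^2 - 4x - 1)^2, each dividing the next. The characteristic polynomial is their product, (x + 1)(x^2 - 4x - 1)^2.

The rational canonical form is the block-diagonal matrix of companion matrices C(f_i):
R = [[0, 0, 0, 0, -1], [1, 0, 0, 0, -9], [0, 1, 0, 0, -22], [0, 0, 1, 0, -6], [0, 0, 0, 1, 7]].

Note the characteristic polynomial does not split into linear factors over ℚ, so A has no Jordan form over ℚ; the rational canonical form exists over any field.

R = [[0, 0, 0, 0, -1], [1, 0, 0, 0, -9], [0, 1, 0, 0, -22], [0, 0, 1, 0, -6], [0, 0, 0, 1, 7]]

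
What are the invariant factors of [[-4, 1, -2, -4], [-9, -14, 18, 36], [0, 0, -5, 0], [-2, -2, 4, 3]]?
The Jordan structure of A has elementary divisors (x + 5)^2, (x + 5), (x + 5). Arranging the block sizes at each eigenvalue in decreasing order and taking row products gives the invariant factors.

Invariant factors (smallest first, each dividing the next): x + 5, x + 5, (x + 5)^2.

Check: the last factor (x + 5)^2 is the minimal polynomial, and the product (x + 5)^4 is the characteristic polynomial.

x + 5, x + 5, (x + 5)^2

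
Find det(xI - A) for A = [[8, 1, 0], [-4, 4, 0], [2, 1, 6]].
χ_A(x) = (x - 6)^3

xI - A = [[x - 8, -1, 0], [4, x - 4, 0], [-2, -1, x - 6]].

Expanding det(xI - A) along the first row:
det(xI - A) = + (x - 8)·det([[x - 4, 0], [-1, x - 6]]) - (-1)·det([[4, 0], [-2, x - 6]]) + (0)·det([[4, x - 4], [-2, -1]]).

Evaluating gives χ_A(x) = x^3 - 18x^2 + 108x - 216 = (x - 6)^3.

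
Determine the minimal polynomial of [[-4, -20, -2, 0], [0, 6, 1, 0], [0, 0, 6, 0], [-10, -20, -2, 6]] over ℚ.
The characteristic polynomial factors as (x - 6)^3(x + 4). The minimal polynomial is ∏(x - λ)^{k_λ} where k_λ is the size of the largest Jordan block at λ.

For λ = -4: rank(A + 4I) = 3, and the largest Jordan block has size 1 (the smallest k with rank((A + 4I)^k) = rank((A + 4I)^(k+1))).
For λ = 6: rank(A - 6I) = 2, and the largest Jordan block has size 2 (the smallest k with rank((A - 6I)^k) = rank((A - 6I)^(k+1))).

So m_A(x) = (x - 6)^2(x + 4).

m_A(x) = (x - 6)^2(x + 4)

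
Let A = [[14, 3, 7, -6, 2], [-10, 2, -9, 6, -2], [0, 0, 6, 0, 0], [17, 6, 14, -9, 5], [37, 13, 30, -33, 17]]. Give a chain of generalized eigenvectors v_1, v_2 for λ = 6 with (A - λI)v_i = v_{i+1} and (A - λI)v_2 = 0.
v_1 = [[4, -4, -2, 4, 9]]^T, v_2 = [[0, 0, 0, 1, 3]]^T

We seek v_1 ∈ ker((A - 6I)^2) \ ker(A - 6I), then set v_{i+1} = (A - 6I) v_i.

One such chain is v_1 = [[4, -4, -2, 4, 9]]^T, v_2 = [[0, 0, 0, 1, 3]]^T. Check: (A - 6I) v_2 = [[0, 0, 0, 0, 0]]^T = 0.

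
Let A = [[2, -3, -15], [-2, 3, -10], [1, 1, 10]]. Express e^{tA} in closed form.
A has Jordan form J = [[5, 1, 0], [0, 5, 0], [0, 0, 5]] with A = PJP^{-1}, so e^{tA} = P e^{tJ} P^{-1}.

For a Jordan block J_k(λ), e^{tJ_k(λ)} = e^{λt} · (I + tN + t^2 N^2/2! + ... + t^{k-1} N^{k-1}/(k-1)!) where N is the nilpotent superdiagonal part.

Assembling the blocks and conjugating back gives the entries of e^{tA} as shown above.

e^{tA} = [[(1 - 3*t)*e^{5*t}, -3*t*e^{5*t}, -15*t*e^{5*t}], [-2*t*e^{5*t}, (1 - 2*t)*e^{5*t}, -10*t*e^{5*t}], [t*e^{5*t}, t*e^{5*t}, (5*t + 1)*e^{5*t}]]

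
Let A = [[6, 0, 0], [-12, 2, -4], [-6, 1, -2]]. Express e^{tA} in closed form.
A has Jordan form J = [[0, 1, 0], [0, 0, 0], [0, 0, 6]] with A = PJP^{-1}, so e^{tA} = P e^{tJ} P^{-1}.

For a Jordan block J_k(λ), e^{tJ_k(λ)} = e^{λt} · (I + tN + t^2 N^2/2! + ... + t^{k-1} N^{k-1}/(k-1)!) where N is the nilpotent superdiagonal part.

Assembling the blocks and conjugating back gives the entries of e^{tA} as shown above.

e^{tA} = [[e^{6*t}, 0, 0], [2 - 2*e^{6*t}, 2*t + 1, -4*t], [1 - e^{6*t}, t, 1 - 2*t]]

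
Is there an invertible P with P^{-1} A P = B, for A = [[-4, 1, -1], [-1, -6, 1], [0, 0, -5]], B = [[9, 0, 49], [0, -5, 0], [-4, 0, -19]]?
Two matrices over a field are similar if and only if they have the same invariant factors.

Both A and B have characteristic polynomial (x + 5)^3 and minimal polynomial (x + 5)^2. Computing further, both have invariant factors x + 5, (x + 5)^2. Hence A and B are similar.

Yes.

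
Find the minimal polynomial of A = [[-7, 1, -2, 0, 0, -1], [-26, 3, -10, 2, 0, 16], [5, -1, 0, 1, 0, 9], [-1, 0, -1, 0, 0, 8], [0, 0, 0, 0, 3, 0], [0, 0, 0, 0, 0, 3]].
The characteristic polynomial factors as (x - 3)^2(x + 1)^4. The minimal polynomial is ∏(x - λ)^{k_λ} where k_λ is the size of the largest Jordan block at λ.

For λ = -1: rank(A + I) = 4, and the largest Jordan block has size 2 (the smallest k with rank((A + I)^k) = rank((A + I)^(k+1))).
For λ = 3: rank(A - 3I) = 4, and the largest Jordan block has size 1 (the smallest k with rank((A - 3I)^k) = rank((A - 3I)^(k+1))).

So m_A(x) = (x - 3)(x + 1)^2.

m_A(x) = (x - 3)(x + 1)^2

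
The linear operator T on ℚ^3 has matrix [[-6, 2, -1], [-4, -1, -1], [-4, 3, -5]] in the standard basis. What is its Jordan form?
The characteristic polynomial is det(xI - A) = (x + 4)^3, so the eigenvalues are -4 (algebraic multiplicity 3).

For λ = -4: rank(A + 4I) = 2, rank((A + 4I)^2) = 1, rank((A + 4I)^3) = 0. The eigenspace has dimension 3 - 2 = 1, so there is 1 Jordan block; the rank sequence gives block sizes [3].

Assembling the blocks gives the Jordan form J above.

J = [[-4, 1, 0], [0, -4, 1], [0, 0, -4]]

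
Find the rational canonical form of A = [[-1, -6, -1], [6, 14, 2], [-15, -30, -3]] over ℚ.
R = [[2, 0, 0], [0, 0, -12], [0, 1, 8]]

The invariant factors of A (the non-unit diagonal entries of the Smith normal form of xI - A over ℚ[x]) are x - 2, (x - 6)(x - 2), each dividing the next. The characteristic polynomial is their product, (x - 6)(x - 2)^2.

The rational canonical form is the block-diagonal matrix of companion matrices C(f_i):
R = [[2, 0, 0], [0, 0, -12], [0, 1, 8]].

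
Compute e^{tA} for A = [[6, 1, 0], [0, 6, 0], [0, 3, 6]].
e^{tA} = [[e^{6*t}, t*e^{6*t}, 0], [0, e^{6*t}, 0], [0, 3*t*e^{6*t}, e^{6*t}]]

A has Jordan form J = [[6, 1, 0], [0, 6, 0], [0, 0, 6]] with A = PJP^{-1}, so e^{tA} = P e^{tJ} P^{-1}.

For a Jordan block J_k(λ), e^{tJ_k(λ)} = e^{λt} · (I + tN + t^2 N^2/2! + ... + t^{k-1} N^{k-1}/(k-1)!) where N is the nilpotent superdiagonal part.

Assembling the blocks and conjugating back gives the entries of e^{tA} as shown above.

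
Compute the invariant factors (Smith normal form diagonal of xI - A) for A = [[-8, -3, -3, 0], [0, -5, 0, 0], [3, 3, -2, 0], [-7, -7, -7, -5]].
The Jordan structure of A has elementary divisors (x + 5)^2, (x + 5), (x + 5). Arranging the block sizes at each eigenvalue in decreasing order and taking row products gives the invariant factors.

Invariant factors (smallest first, each dividing the next): x + 5, x + 5, (x + 5)^2.

Check: the last factor (x + 5)^2 is the minimal polynomial, and the product (x + 5)^4 is the characteristic polynomial.

x + 5, x + 5, (x + 5)^2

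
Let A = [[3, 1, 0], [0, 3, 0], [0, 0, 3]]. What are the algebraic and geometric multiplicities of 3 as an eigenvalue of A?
algebraic multiplicity 3, geometric multiplicity 2

The characteristic polynomial is (x - 3)^3, so the factor x - 3 appears with exponent 3: the algebraic multiplicity is 3.

rank(A - 3I) = 1, so the eigenspace has dimension 3 - 1 = 2: the geometric multiplicity is 2.

Since 2 < 3, A is not diagonalizable.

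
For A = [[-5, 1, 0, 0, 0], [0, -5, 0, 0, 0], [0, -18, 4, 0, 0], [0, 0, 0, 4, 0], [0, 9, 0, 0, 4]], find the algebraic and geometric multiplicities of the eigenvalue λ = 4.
algebraic multiplicity 3, geometric multiplicity 3

The characteristic polynomial is (x - 4)^3(x + 5)^2, so the factor x - 4 appears with exponent 3: the algebraic multiplicity is 3.

rank(A - 4I) = 2, so the eigenspace has dimension 5 - 2 = 3: the geometric multiplicity is 3.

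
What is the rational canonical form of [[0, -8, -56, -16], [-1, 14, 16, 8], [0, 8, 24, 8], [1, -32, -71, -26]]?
R = [[0, -8, 0, 0], [1, 6, 0, 0], [0, 0, 0, -8], [0, 0, 1, 6]]

The invariant factors of A (the non-unit diagonal entries of the Smith normal form of xI - A over ℚ[x]) are (x - 4)(x - 2), (x - 4)(x - 2), each dividing the next. The characteristic polynomial is their product, (x - 4)^2(x - 2)^2.

The rational canonical form is the block-diagonal matrix of companion matrices C(f_i):
R = [[0, -8, 0, 0], [1, 6, 0, 0], [0, 0, 0, -8], [0, 0, 1, 6]].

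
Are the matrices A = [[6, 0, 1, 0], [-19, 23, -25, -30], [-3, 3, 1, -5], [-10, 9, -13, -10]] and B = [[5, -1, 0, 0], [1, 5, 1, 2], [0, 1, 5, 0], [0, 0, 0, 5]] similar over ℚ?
Two matrices over a field are similar if and only if they have the same invariant factors.

Both A and B have characteristic polynomial (x - 5)^4 and minimal polynomial (x - 5)^3. Computing further, both have invariant factors x - 5, (x - 5)^3. Hence A and B are similar.

Yes.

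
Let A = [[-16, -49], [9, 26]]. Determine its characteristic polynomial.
xI - A = [[x + 16, 49], [-9, x - 26]].

Expanding det(xI - A) along the first row:
det(xI - A) = + (x + 16)·det([[x - 26]]) - (49)·det([[-9]]).

Evaluating gives χ_A(x) = x^2 - 10x + 25 = (x - 5)^2.

χ_A(x) = (x - 5)^2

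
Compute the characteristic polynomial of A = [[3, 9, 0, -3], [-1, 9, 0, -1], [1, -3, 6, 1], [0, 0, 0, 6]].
xI - A = [[x - 3, -9, 0, 3], [1, x - 9, 0, 1], [-1, 3, x - 6, -1], [0, 0, 0, x - 6]].

Expanding det(xI - A) along the first row:
det(xI - A) = + (x - 3)·det([[x - 9, 0, 1], [3, x - 6, -1], [0, 0, x - 6]]) - (-9)·det([[1, 0, 1], [-1, x - 6, -1], [0, 0, x - 6]]) + (0)·det([[1, x - 9, 1], [-1, 3, -1], [0, 0, x - 6]]) - (3)·det([[1, x - 9, 0], [-1, 3, x - 6], [0, 0, 0]]).

Evaluating gives χ_A(x) = x^4 - 24x^3 + 216x^2 - 864x + 1296 = (x - 6)^4.

χ_A(x) = (x - 6)^4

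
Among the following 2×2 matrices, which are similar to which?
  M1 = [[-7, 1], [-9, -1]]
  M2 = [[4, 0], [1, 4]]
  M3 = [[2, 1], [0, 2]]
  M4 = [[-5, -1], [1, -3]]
Characteristic polynomials: χ_{M1} = (x + 4)^2, χ_{M2} = (x - 4)^2, χ_{M3} = (x - 2)^2, χ_{M4} = (x + 4)^2.

{M1, M4}: invariant factors (x + 4)^2.

{M2}: invariant factors (x - 4)^2.

{M3}: invariant factors (x - 2)^2.

Matrices are similar if and only if their invariant-factor lists agree; the partition into similarity classes is {M1, M4}, {M2}, {M3}.

3 classes: {M1, M4}, {M2}, {M3}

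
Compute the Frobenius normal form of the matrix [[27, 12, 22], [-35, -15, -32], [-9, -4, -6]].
The invariant factors of A (the non-unit diagonal entries of the Smith normal form of xI - A over ℚ[x]) are (x - 4)(x^2 - 2x + 5), each dividing the next. The characteristic polynomial is their product, (x - 4)(x^2 - 2x + 5).

The rational canonical form is the block-diagonal matrix of companion matrices C(f_i):
R = [[0, 0, 20], [1, 0, -13], [0, 1, 6]].

Note the characteristic polynomial does not split into linear factors over ℚ, so A has no Jordan form over ℚ; the rational canonical form exists over any field.

R = [[0, 0, 20], [1, 0, -13], [0, 1, 6]]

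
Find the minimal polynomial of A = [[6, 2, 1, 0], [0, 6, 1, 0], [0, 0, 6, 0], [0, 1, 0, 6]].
The characteristic polynomial factors as (x - 6)^4. The minimal polynomial is ∏(x - λ)^{k_λ} where k_λ is the size of the largest Jordan block at λ.

For λ = 6: rank(A - 6I) = 2, and the largest Jordan block has size 3 (the smallest k with rank((A - 6I)^k) = rank((A - 6I)^(k+1))).

So m_A(x) = (x - 6)^3.

m_A(x) = (x - 6)^3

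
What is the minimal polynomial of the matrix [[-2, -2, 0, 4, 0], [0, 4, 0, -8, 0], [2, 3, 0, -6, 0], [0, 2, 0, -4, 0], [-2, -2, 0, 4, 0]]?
m_A(x) = x^2(x + 2)

The characteristic polynomial factors as x^4(x + 2). The minimal polynomial is ∏(x - λ)^{k_λ} where k_λ is the size of the largest Jordan block at λ.

For λ = -2: rank(A + 2I) = 4, and the largest Jordan block has size 1 (the smallest k with rank((A + 2I)^k) = rank((A + 2I)^(k+1))).
For λ = 0: rank(A) = 2, and the largest Jordan block has size 2 (the smallest k with rank(A^k) = rank(A^(k+1))).

So m_A(x) = x^2(x + 2).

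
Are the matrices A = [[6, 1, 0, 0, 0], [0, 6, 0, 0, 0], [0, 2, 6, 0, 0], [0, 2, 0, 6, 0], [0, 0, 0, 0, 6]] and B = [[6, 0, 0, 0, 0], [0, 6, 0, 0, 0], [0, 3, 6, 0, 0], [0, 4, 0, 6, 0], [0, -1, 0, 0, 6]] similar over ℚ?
Yes.

Two matrices over a field are similar if and only if they have the same invariant factors.

Both A and B have characteristic polynomial (x - 6)^5 and minimal polynomial (x - 6)^2. Computing further, both have invariant factors x - 6, x - 6, x - 6, (x - 6)^2. Hence A and B are similar.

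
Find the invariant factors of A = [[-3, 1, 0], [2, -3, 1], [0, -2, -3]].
(x + 3)^3

The Jordan structure of A has elementary divisors (x + 3)^3. Arranging the block sizes at each eigenvalue in decreasing order and taking row products gives the invariant factors.

Invariant factors (smallest first, each dividing the next): (x + 3)^3.

Check: the last factor (x + 3)^3 is the minimal polynomial, and the product (x + 3)^3 is the characteristic polynomial.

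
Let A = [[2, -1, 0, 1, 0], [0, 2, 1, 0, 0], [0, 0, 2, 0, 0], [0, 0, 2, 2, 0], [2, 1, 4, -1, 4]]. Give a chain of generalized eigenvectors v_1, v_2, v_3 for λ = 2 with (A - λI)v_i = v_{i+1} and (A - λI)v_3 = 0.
v_1 = [[0, 0, 1, 0, -2]]^T, v_2 = [[0, 1, 0, 2, 0]]^T, v_3 = [[1, 0, 0, 0, -1]]^T

We seek v_1 ∈ ker((A - 2I)^3) \ ker((A - 2I)^2), then set v_{i+1} = (A - 2I) v_i.

One such chain is v_1 = [[0, 0, 1, 0, -2]]^T, v_2 = [[0, 1, 0, 2, 0]]^T, v_3 = [[1, 0, 0, 0, -1]]^T. Check: (A - 2I) v_3 = [[0, 0, 0, 0, 0]]^T = 0.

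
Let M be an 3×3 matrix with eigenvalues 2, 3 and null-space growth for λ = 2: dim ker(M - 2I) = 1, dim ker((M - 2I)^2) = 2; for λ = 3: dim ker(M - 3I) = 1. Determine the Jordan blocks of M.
Jordan blocks: (2, 2), (3, 1)

λ = 2: successive nullity increments [1, 1] count blocks of size ≥ k; block sizes are [2].
λ = 3: successive nullity increments [1] count blocks of size ≥ k; block sizes are [1].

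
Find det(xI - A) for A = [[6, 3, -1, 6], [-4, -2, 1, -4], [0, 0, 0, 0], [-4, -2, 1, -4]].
χ_A(x) = x^4

xI - A = [[x - 6, -3, 1, -6], [4, x + 2, -1, 4], [0, 0, x, 0], [4, 2, -1, x + 4]].

Expanding det(xI - A) along the first row:
det(xI - A) = + (x - 6)·det([[x + 2, -1, 4], [0, x, 0], [2, -1, x + 4]]) - (-3)·det([[4, -1, 4], [0, x, 0], [4, -1, x + 4]]) + (1)·det([[4, x + 2, 4], [0, 0, 0], [4, 2, x + 4]]) - (-6)·det([[4, x + 2, -1], [0, 0, x], [4, 2, -1]]).

Evaluating gives χ_A(x) = x^4.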